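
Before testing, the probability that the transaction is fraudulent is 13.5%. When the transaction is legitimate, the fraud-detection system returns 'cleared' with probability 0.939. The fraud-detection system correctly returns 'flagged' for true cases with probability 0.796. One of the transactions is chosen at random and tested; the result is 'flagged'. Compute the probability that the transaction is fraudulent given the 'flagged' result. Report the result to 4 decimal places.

P(H | E) ≈ 0.6707

Let H be the event that the transaction is fraudulent. P(H) = 0.135, so P(¬H) = 0.865. With E the 'flagged' result, P(E|H) = 0.796 and P(E|¬H) = 0.061.
P(E) = 0.796·0.135 + 0.061·0.865 = 0.10746 + 0.052765 = 0.16023.
By Bayes' theorem, P(H|E) = 0.10746 / 0.16023 = 0.6707.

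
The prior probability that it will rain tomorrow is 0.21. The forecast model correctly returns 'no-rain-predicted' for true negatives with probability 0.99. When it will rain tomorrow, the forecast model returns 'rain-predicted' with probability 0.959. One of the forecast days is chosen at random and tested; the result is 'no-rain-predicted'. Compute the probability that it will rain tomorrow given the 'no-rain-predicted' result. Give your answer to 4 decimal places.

P(H | E) ≈ 0.0109

Let H be the event that it will rain tomorrow. P(H) = 0.21, so P(¬H) = 0.79. With E the 'no-rain-predicted' result, P(E|H) = 0.041 and P(E|¬H) = 0.99.
P(E) = 0.041·0.21 + 0.99·0.79 = 0.0086100 + 0.78210 = 0.79071.
By Bayes' theorem, P(H|E) = 0.0086100 / 0.79071 = 0.0109.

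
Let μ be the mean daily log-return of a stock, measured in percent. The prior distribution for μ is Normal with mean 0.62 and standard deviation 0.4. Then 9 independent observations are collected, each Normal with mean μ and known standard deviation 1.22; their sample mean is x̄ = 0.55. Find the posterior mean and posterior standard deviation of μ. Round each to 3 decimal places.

With known σ, the Normal prior is conjugate. Weight on the data is w = (n/σ²)/(n/σ² + 1/τ₀²) = 6.04676/(6.04676+6.25000) = 0.49174.
Posterior mean = w·x̄ + (1−w)·μ₀ = 0.49174·0.55 + 0.50826·0.62 = 0.586. Posterior variance = 1/(6.04676+6.25000) = 0.0813222, so SD = 0.285.

Posterior mean ≈ 0.586; posterior SD ≈ 0.285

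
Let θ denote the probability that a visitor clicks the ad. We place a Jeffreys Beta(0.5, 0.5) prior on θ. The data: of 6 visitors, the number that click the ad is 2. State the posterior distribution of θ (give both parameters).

Posterior: Beta(2.5, 4.5)

Observing 2 successes and 4 failures updates Beta(0.5, 0.5) by adding the success and failure counts to the two shape parameters: α = 0.5+2 = 2.5, β = 0.5+4 = 4.5.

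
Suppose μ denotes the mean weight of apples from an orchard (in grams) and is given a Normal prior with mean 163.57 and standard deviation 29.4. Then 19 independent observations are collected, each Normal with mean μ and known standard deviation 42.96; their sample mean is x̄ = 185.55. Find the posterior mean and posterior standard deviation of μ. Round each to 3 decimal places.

Posterior mean ≈ 183.329; posterior SD ≈ 9.345

Prior precision 1/τ₀² = 1/29.4² = 0.00115693; data precision n/σ² = 19/42.96² = 0.0102950.
Posterior precision = 0.00115693 + 0.0102950 = 0.0114519, giving posterior SD = 1/√0.0114519 = 9.345.
Posterior mean = (0.00115693·163.57 + 0.0102950·185.55) / 0.0114519 = 183.329.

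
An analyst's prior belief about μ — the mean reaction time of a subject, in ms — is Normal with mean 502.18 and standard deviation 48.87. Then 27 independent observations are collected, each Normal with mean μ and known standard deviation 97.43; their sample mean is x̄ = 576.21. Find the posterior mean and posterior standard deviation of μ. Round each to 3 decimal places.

Posterior mean ≈ 566.710; posterior SD ≈ 17.506

With known σ, the Normal prior is conjugate. Weight on the data is w = (n/σ²)/(n/σ² + 1/τ₀²) = 0.00284432/(0.00284432+0.00041871) = 0.87168.
Posterior mean = w·x̄ + (1−w)·μ₀ = 0.87168·576.21 + 0.12832·502.18 = 566.710. Posterior variance = 1/(0.00284432+0.00041871) = 306.464, so SD = 17.506.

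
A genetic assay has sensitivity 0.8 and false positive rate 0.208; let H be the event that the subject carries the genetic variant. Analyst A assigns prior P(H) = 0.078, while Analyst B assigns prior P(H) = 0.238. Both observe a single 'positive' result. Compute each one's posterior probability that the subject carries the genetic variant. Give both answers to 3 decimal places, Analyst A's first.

Analyst A: 0.245; Analyst B: 0.546

P('+'|H) = 0.8, P('+'|¬H) = 0.208.
Analyst A: numerator 0.8·0.078 = 0.062400; evidence = 0.062400+0.208·0.922 = 0.25418; posterior = 0.245.
Analyst B: numerator 0.8·0.238 = 0.19040; evidence = 0.19040+0.208·0.762 = 0.34890; posterior = 0.546.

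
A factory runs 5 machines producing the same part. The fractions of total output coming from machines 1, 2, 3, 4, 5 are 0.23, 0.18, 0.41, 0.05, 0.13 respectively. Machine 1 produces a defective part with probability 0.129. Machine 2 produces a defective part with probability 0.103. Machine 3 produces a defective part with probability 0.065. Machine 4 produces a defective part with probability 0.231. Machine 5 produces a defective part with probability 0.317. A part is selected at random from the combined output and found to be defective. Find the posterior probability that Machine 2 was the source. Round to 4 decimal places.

Tabulate prior·likelihood by source: [1] prior 0.23, lik 0.129, product 0.02967; [2] prior 0.18, lik 0.103, product 0.01854; [3] prior 0.41, lik 0.065, product 0.02665; [4] prior 0.05, lik 0.231, product 0.01155; [5] prior 0.13, lik 0.317, product 0.04121.
Normalizing constant = 0.12762; the posterior for Machine 2 is its product over the sum, 0.01854/0.12762 = 0.1453.

Posterior probability ≈ 0.1453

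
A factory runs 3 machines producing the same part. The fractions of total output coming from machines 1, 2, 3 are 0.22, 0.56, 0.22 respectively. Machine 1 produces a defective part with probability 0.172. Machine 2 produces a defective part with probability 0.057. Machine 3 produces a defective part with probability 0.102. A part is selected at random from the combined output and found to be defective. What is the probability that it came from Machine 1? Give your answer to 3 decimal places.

Tabulate prior·likelihood by source: [1] prior 0.22, lik 0.172, product 0.03784; [2] prior 0.56, lik 0.057, product 0.03192; [3] prior 0.22, lik 0.102, product 0.02244.
Normalizing constant = 0.092200; the posterior for Machine 1 is its product over the sum, 0.03784/0.092200 = 0.410.

Posterior probability ≈ 0.410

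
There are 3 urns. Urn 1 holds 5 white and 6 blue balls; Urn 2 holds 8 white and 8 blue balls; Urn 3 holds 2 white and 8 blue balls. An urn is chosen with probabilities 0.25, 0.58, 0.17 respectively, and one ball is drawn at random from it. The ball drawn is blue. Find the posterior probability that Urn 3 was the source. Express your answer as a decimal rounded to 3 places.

P(blue|Urn 1) = 0.5455; P(blue|Urn 2) = 0.5; P(blue|Urn 3) = 0.8.
Prior × likelihood for each source: 0.25·0.5455=0.1364, 0.58·0.5=0.2900, 0.17·0.8=0.1360. Summing gives P(blue) = 0.56236.
P(Urn 3 | blue) = 0.1360 / 0.56236 = 0.242.

Posterior probability ≈ 0.242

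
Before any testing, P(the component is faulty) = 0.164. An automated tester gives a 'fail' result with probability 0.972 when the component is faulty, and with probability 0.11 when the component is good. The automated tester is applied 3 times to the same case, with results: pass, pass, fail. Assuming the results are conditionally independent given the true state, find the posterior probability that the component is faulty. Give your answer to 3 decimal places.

Let H be the event that the component is faulty; start with P(H) = 0.164. P('fail'|H) = 0.972, P('fail'|¬H) = 0.11.
Update on result 1 ('pass'): P(H) ← 0.028·0.1640 / (0.028·0.1640 + 0.89·0.8360) = 0.0045920/0.74863 = 0.0061.
Update on result 2 ('pass'): P(H) ← 0.028·0.0061 / (0.028·0.0061 + 0.89·0.9939) = 0.00017175/0.88471 = 0.0002.
Update on result 3 ('fail'): P(H) ← 0.972·0.0002 / (0.972·0.0002 + 0.11·0.9998) = 0.00018869/0.11017 = 0.0017.

Posterior P(H) ≈ 0.002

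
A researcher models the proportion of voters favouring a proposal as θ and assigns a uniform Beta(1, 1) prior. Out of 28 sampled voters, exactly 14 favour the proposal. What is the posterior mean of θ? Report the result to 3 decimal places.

The binomial likelihood is conjugate to the Beta prior: with 14 successes and 14 failures, the posterior is Beta(1+14, 1+14) = Beta(15, 15).
Posterior mean = α/(α+β) = 15/30 = 0.500.

Posterior mean ≈ 0.500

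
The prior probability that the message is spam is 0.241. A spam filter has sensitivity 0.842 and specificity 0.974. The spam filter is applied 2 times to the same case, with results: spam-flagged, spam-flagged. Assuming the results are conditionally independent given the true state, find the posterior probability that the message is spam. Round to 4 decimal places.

Let H be the event that the message is spam; start with P(H) = 0.241. P('spam-flagged'|H) = 0.842, P('spam-flagged'|¬H) = 0.026.
Update on result 1 ('spam-flagged'): P(H) ← 0.842·0.2410 / (0.842·0.2410 + 0.026·0.7590) = 0.20292/0.22266 = 0.9114.
Update on result 2 ('spam-flagged'): P(H) ← 0.842·0.9114 / (0.842·0.9114 + 0.026·0.0886) = 0.76737/0.76968 = 0.9970.

Posterior P(H) ≈ 0.9970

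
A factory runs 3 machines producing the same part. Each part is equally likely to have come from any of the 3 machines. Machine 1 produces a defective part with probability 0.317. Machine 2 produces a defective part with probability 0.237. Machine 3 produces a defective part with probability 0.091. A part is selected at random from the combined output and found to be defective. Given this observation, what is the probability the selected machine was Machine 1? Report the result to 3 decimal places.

Tabulate prior·likelihood by source: [1] prior 0.333333, lik 0.317, product 0.1057; [2] prior 0.333333, lik 0.237, product 0.07900; [3] prior 0.333333, lik 0.091, product 0.03033.
Normalizing constant = 0.21500; the posterior for Machine 1 is its product over the sum, 0.1057/0.21500 = 0.491.

Posterior probability ≈ 0.491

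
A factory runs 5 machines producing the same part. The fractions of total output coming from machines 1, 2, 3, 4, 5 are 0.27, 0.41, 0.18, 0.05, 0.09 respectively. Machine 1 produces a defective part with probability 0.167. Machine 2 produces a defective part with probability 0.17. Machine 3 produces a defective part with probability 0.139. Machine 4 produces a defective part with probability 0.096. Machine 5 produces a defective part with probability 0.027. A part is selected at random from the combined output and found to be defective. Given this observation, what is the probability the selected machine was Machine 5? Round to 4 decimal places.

Posterior probability ≈ 0.0165

P(defective|M1) = 0.167; P(defective|M2) = 0.17; P(defective|M3) = 0.139; P(defective|M4) = 0.096; P(defective|M5) = 0.027.
Prior × likelihood for each source: 0.27·0.167=0.04509, 0.41·0.17=0.06970, 0.18·0.139=0.02502, 0.05·0.096=0.004800, 0.09·0.027=0.002430. Summing gives P(defective) = 0.14704.
P(Machine 5 | defective) = 0.002430 / 0.14704 = 0.0165.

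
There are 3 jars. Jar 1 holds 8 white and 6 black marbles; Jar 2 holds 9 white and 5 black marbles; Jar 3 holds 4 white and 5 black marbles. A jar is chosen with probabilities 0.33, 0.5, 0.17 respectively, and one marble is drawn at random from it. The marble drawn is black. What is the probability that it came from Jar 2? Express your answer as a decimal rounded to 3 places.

Posterior probability ≈ 0.431

P(black|Jar 1) = 0.4286; P(black|Jar 2) = 0.3571; P(black|Jar 3) = 0.5556.
Prior × likelihood for each source: 0.33·0.4286=0.1414, 0.5·0.3571=0.1786, 0.17·0.5556=0.09444. Summing gives P(black) = 0.41444.
P(Jar 2 | black) = 0.1786 / 0.41444 = 0.431.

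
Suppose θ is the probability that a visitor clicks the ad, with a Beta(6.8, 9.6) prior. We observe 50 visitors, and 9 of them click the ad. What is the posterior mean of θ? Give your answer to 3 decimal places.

Posterior mean ≈ 0.238

Observing 9 successes and 41 failures updates Beta(6.8, 9.6) by adding the success and failure counts to the two shape parameters: α = 6.8+9 = 15.8, β = 9.6+41 = 50.6.
Posterior mean = α/(α+β) = 15.8/66.4 = 0.238.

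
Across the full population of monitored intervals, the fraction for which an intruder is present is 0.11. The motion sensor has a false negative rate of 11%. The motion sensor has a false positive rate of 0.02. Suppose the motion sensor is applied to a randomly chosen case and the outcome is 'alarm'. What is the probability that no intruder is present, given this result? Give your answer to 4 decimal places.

Write H for 'an intruder is present'. Prior odds H:¬H = 0.11/0.89 = 0.12360. For the 'alarm' outcome, the likelihood ratio is 0.89/0.02 = 44.500.
Posterior odds = 0.12360 × 44.500 = 5.5000, so P(H|E) = 5.5000/(1+5.5000) = 0.8462. Then P(¬H|E) = 1 − 0.8462 = 0.1538.

P(¬H | E) ≈ 0.1538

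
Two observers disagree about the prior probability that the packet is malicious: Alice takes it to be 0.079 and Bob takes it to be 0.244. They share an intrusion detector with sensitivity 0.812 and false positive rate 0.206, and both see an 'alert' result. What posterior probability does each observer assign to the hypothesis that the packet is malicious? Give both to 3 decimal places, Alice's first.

P('+'|H) = 0.812, P('+'|¬H) = 0.206.
Alice: numerator 0.812·0.079 = 0.064148; evidence = 0.064148+0.206·0.921 = 0.25387; posterior = 0.253.
Bob: numerator 0.812·0.244 = 0.19813; evidence = 0.19813+0.206·0.756 = 0.35386; posterior = 0.560.

Alice: 0.253; Bob: 0.560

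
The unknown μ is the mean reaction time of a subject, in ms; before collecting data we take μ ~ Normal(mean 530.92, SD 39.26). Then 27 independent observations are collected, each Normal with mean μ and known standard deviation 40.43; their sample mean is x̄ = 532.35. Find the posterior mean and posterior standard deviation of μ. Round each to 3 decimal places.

Prior precision 1/τ₀² = 1/39.26² = 0.00064878; data precision n/σ² = 27/40.43² = 0.0165180.
Posterior precision = 0.00064878 + 0.0165180 = 0.0171667, giving posterior SD = 1/√0.0171667 = 7.632.
Posterior mean = (0.00064878·530.92 + 0.0165180·532.35) / 0.0171667 = 532.296.

Posterior mean ≈ 532.296; posterior SD ≈ 7.632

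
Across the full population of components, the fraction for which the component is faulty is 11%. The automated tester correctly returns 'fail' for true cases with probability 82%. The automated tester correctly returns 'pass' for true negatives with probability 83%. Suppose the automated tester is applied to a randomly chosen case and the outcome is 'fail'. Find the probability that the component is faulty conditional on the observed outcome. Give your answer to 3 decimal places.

Let H be the event that the component is faulty. P(H) = 0.11, so P(¬H) = 0.89. With E the 'fail' result, P(E|H) = 0.82 and P(E|¬H) = 0.17.
P(E) = 0.82·0.11 + 0.17·0.89 = 0.090200 + 0.15130 = 0.24150.
By Bayes' theorem, P(H|E) = 0.090200 / 0.24150 = 0.373.

P(H | E) ≈ 0.373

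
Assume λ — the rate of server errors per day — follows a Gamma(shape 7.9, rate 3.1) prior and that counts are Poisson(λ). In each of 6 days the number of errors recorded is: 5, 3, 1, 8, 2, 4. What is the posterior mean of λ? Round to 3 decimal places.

Total count ∑xᵢ = 23 over n = 6 days.
Gamma is conjugate to the Poisson likelihood: posterior is Gamma(shape = 7.9+23 = 30.9, rate = 3.1+6 = 9.1).
E[λ | data] = 30.9/9.1 = 3.396.

Posterior mean ≈ 3.396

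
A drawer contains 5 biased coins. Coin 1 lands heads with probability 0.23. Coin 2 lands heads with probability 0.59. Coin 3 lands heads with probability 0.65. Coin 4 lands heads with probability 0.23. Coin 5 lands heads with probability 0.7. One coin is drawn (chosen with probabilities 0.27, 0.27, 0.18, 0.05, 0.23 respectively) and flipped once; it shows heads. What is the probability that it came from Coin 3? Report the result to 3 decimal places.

Posterior probability ≈ 0.229

P(heads|C1) = 0.23; P(heads|C2) = 0.59; P(heads|C3) = 0.65; P(heads|C4) = 0.23; P(heads|C5) = 0.7.
Prior × likelihood for each source: 0.27·0.23=0.06210, 0.27·0.59=0.1593, 0.18·0.65=0.1170, 0.05·0.23=0.01150, 0.23·0.7=0.1610. Summing gives P(heads) = 0.51090.
P(Coin 3 | heads) = 0.1170 / 0.51090 = 0.229.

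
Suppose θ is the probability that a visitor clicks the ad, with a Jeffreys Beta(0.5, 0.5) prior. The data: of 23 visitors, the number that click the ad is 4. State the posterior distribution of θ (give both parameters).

The binomial likelihood is conjugate to the Beta prior: with 4 successes and 19 failures, the posterior is Beta(0.5+4, 0.5+19) = Beta(4.5, 19.5).

Posterior: Beta(4.5, 19.5)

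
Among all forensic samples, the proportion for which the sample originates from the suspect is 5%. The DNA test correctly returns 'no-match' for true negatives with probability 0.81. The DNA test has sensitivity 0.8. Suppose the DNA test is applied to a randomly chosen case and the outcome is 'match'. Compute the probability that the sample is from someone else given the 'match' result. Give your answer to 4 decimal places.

P(¬H | E) ≈ 0.8186

Let H be the event that the sample originates from the suspect. P(H) = 0.05, so P(¬H) = 0.95. With E the 'match' result, P(E|H) = 0.8 and P(E|¬H) = 0.19.
P(E) = 0.8·0.05 + 0.19·0.95 = 0.040000 + 0.18050 = 0.22050.
By Bayes' theorem, P(H|E) = 0.040000 / 0.22050 = 0.1814. Hence P(¬H|E) = 1 − 0.1814 = 0.8186.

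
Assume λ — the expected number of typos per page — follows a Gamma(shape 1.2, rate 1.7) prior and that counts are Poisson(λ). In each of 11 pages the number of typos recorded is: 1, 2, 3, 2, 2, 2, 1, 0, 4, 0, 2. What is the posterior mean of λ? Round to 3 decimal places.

The Poisson likelihood adds the total count to the shape and the number of exposure periods to the rate. Here ∑xᵢ = 19 and n = 11, so shape 1.2→20.2 and rate 1.7→12.7.
Posterior mean = shape/rate = 20.2/12.7 = 1.591.

Posterior mean ≈ 1.591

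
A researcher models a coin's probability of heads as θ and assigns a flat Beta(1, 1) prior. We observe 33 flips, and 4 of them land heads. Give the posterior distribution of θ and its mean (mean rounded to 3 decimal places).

Posterior: Beta(5, 30); mean ≈ 0.143

Observing 4 successes and 29 failures updates Beta(1, 1) by adding the success and failure counts to the two shape parameters: α = 1+4 = 5, β = 1+29 = 30.
E[θ | data] = 5/(5+30) = 0.143.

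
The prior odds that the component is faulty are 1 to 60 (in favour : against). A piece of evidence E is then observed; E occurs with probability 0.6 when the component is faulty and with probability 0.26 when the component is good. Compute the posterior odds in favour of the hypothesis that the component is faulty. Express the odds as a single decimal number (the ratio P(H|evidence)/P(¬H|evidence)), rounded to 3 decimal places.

Prior odds = 1/60 = 0.016667. In log-odds, ln(0.016667) = -4.0943.
Add log likelihood ratio: ln(2.3077) = 0.83625.
Posterior log-odds = -3.2581, so posterior odds = exp(-3.2581) = 0.038462.

Posterior odds ≈ 0.038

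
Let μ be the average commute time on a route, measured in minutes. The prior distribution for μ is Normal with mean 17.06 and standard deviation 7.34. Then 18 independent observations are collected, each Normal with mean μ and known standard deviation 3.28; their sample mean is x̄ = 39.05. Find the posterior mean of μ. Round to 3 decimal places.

Posterior mean ≈ 38.809

Prior precision 1/τ₀² = 1/7.34² = 0.0185613; data precision n/σ² = 18/3.28² = 1.67311.
Posterior precision = 0.0185613 + 1.67311 = 1.69167.
Posterior mean = (0.0185613·17.06 + 1.67311·39.05) / 1.69167 = 38.809.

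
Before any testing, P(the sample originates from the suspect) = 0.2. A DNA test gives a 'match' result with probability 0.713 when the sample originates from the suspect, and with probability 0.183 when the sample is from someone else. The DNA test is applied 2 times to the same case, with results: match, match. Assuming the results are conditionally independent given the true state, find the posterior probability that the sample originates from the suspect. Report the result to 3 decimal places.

Posterior P(H) ≈ 0.791

Let H be the event that the sample originates from the suspect; start with P(H) = 0.2. P('match'|H) = 0.713, P('match'|¬H) = 0.183.
Update on result 1 ('match'): P(H) ← 0.713·0.2000 / (0.713·0.2000 + 0.183·0.8000) = 0.14260/0.28900 = 0.4934.
Update on result 2 ('match'): P(H) ← 0.713·0.4934 / (0.713·0.4934 + 0.183·0.5066) = 0.35181/0.44452 = 0.7915.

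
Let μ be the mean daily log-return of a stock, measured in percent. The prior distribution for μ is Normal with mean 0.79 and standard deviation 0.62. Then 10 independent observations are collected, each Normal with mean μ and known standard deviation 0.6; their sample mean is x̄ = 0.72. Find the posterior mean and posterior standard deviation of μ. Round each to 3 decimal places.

With known σ, the Normal prior is conjugate. Weight on the data is w = (n/σ²)/(n/σ² + 1/τ₀²) = 27.7778/(27.7778+2.60146) = 0.91437.
Posterior mean = w·x̄ + (1−w)·μ₀ = 0.91437·0.72 + 0.085633·0.79 = 0.726. Posterior variance = 1/(27.7778+2.60146) = 0.0329172, so SD = 0.181.

Posterior mean ≈ 0.726; posterior SD ≈ 0.181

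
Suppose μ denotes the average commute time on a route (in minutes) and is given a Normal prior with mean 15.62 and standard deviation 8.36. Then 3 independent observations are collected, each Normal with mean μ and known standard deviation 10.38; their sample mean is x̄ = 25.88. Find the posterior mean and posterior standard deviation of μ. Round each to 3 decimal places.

With known σ, the Normal prior is conjugate. Weight on the data is w = (n/σ²)/(n/σ² + 1/τ₀²) = 0.0278437/(0.0278437+0.0143083) = 0.66055.
Posterior mean = w·x̄ + (1−w)·μ₀ = 0.66055·25.88 + 0.33945·15.62 = 22.397. Posterior variance = 1/(0.0278437+0.0143083) = 23.7237, so SD = 4.871.

Posterior mean ≈ 22.397; posterior SD ≈ 4.871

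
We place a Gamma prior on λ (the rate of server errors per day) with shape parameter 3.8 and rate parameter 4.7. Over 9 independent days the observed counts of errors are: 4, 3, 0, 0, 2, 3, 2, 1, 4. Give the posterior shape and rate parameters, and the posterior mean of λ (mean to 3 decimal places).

Posterior: Gamma(shape=22.8, rate=13.7); mean ≈ 1.664

Total count ∑xᵢ = 19 over n = 9 days.
Gamma is conjugate to the Poisson likelihood: posterior is Gamma(shape = 3.8+19 = 22.8, rate = 4.7+9 = 13.7).
Posterior mean = shape/rate = 22.8/13.7 = 1.664.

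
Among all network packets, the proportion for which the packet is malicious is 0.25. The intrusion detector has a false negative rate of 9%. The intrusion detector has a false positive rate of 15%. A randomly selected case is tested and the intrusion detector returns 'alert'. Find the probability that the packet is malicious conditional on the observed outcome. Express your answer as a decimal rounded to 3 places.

Let H be the event that the packet is malicious. P(H) = 0.25, so P(¬H) = 0.75. With E the 'alert' result, P(E|H) = 0.91 and P(E|¬H) = 0.15.
P(E) = 0.91·0.25 + 0.15·0.75 = 0.22750 + 0.11250 = 0.34000.
By Bayes' theorem, P(H|E) = 0.22750 / 0.34000 = 0.669.

P(H | E) ≈ 0.669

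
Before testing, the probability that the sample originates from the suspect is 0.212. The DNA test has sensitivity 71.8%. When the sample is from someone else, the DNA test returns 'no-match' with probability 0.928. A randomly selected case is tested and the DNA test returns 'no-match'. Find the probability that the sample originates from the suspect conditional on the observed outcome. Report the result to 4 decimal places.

Write H for 'the sample originates from the suspect'. Prior odds H:¬H = 0.212/0.788 = 0.26904. For the 'no-match' outcome, the likelihood ratio is 0.282/0.928 = 0.30388.
Posterior odds = 0.26904 × 0.30388 = 0.081754, so P(H|E) = 0.081754/(1+0.081754) = 0.0756.

P(H | E) ≈ 0.0756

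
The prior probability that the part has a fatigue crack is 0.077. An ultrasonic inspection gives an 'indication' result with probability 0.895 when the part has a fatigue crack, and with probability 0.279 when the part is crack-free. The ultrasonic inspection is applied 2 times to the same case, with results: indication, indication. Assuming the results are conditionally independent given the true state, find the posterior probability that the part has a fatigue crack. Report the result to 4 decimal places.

Let H be the event that the part has a fatigue crack; start with P(H) = 0.077. P('indication'|H) = 0.895, P('indication'|¬H) = 0.279.
Update on result 1 ('indication'): P(H) ← 0.895·0.0770 / (0.895·0.0770 + 0.279·0.9230) = 0.068915/0.32643 = 0.2111.
Update on result 2 ('indication'): P(H) ← 0.895·0.2111 / (0.895·0.2111 + 0.279·0.7889) = 0.18895/0.40905 = 0.4619.

Posterior P(H) ≈ 0.4619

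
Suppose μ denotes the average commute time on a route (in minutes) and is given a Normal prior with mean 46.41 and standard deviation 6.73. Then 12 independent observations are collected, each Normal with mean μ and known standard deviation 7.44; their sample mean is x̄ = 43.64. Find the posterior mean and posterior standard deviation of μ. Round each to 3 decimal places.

Posterior mean ≈ 43.896; posterior SD ≈ 2.046

With known σ, the Normal prior is conjugate. Weight on the data is w = (n/σ²)/(n/σ² + 1/τ₀²) = 0.216788/(0.216788+0.0220785) = 0.90757.
Posterior mean = w·x̄ + (1−w)·μ₀ = 0.90757·43.64 + 0.092430·46.41 = 43.896. Posterior variance = 1/(0.216788+0.0220785) = 4.18644, so SD = 2.046.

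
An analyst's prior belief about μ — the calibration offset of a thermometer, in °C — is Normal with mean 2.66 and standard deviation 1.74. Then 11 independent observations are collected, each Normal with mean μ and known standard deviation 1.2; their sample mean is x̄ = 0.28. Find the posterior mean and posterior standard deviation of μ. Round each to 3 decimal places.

With known σ, the Normal prior is conjugate. Weight on the data is w = (n/σ²)/(n/σ² + 1/τ₀²) = 7.63889/(7.63889+0.330295) = 0.95855.
Posterior mean = w·x̄ + (1−w)·μ₀ = 0.95855·0.28 + 0.041446·2.66 = 0.379. Posterior variance = 1/(7.63889+0.330295) = 0.125483, so SD = 0.354.

Posterior mean ≈ 0.379; posterior SD ≈ 0.354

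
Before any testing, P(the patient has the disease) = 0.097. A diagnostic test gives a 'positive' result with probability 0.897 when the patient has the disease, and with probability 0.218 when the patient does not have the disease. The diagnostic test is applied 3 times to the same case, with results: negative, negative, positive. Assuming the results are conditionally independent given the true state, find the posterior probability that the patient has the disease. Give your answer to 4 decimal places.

Let H be the event that the patient has the disease; start with P(H) = 0.097. P('positive'|H) = 0.897, P('positive'|¬H) = 0.218.
Update on result 1 ('negative'): P(H) ← 0.103·0.0970 / (0.103·0.0970 + 0.782·0.9030) = 0.0099910/0.71614 = 0.0140.
Update on result 2 ('negative'): P(H) ← 0.103·0.0140 / (0.103·0.0140 + 0.782·0.9860) = 0.0014370/0.77253 = 0.0019.
Update on result 3 ('positive'): P(H) ← 0.897·0.0019 / (0.897·0.0019 + 0.218·0.9981) = 0.0016685/0.21926 = 0.0076.

Posterior P(H) ≈ 0.0076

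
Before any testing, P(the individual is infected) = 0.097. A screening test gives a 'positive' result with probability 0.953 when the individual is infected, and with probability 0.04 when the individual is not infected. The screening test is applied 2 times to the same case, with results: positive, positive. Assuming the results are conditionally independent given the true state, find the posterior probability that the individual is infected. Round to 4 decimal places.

Let H be the event that the individual is infected; start with P(H) = 0.097. P('positive'|H) = 0.953, P('positive'|¬H) = 0.04.
Update on result 1 ('positive'): P(H) ← 0.953·0.0970 / (0.953·0.0970 + 0.04·0.9030) = 0.092441/0.12856 = 0.7190.
Update on result 2 ('positive'): P(H) ← 0.953·0.7190 / (0.953·0.7190 + 0.04·0.2810) = 0.68525/0.69649 = 0.9839.

Posterior P(H) ≈ 0.9839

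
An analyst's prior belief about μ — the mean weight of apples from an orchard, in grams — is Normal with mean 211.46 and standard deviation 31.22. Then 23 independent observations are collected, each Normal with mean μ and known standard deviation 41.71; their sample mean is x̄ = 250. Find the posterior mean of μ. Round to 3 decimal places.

Prior precision 1/τ₀² = 1/31.22² = 0.00102597; data precision n/σ² = 23/41.71² = 0.0132205.
Posterior precision = 0.00102597 + 0.0132205 = 0.0142465.
Posterior mean = (0.00102597·211.46 + 0.0132205·250) / 0.0142465 = 247.225.

Posterior mean ≈ 247.225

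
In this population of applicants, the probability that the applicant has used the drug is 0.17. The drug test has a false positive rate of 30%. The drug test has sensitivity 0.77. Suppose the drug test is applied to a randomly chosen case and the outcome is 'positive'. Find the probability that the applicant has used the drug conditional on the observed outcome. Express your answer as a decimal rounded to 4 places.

P(H | E) ≈ 0.3446

Let H be the event that the applicant has used the drug. P(H) = 0.17, so P(¬H) = 0.83. With E the 'positive' result, P(E|H) = 0.77 and P(E|¬H) = 0.3.
P(E) = 0.77·0.17 + 0.3·0.83 = 0.13090 + 0.24900 = 0.37990.
By Bayes' theorem, P(H|E) = 0.13090 / 0.37990 = 0.3446.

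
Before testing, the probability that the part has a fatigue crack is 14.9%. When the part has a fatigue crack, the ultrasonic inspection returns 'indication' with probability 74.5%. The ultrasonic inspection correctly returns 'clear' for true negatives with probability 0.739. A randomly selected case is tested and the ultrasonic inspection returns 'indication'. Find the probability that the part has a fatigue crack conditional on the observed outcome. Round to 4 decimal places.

P(H | E) ≈ 0.3332

Let H be the event that the part has a fatigue crack. P(H) = 0.149, so P(¬H) = 0.851. With E the 'indication' result, P(E|H) = 0.745 and P(E|¬H) = 0.261.
P(E) = 0.745·0.149 + 0.261·0.851 = 0.11100 + 0.22211 = 0.33312.
By Bayes' theorem, P(H|E) = 0.11100 / 0.33312 = 0.3332.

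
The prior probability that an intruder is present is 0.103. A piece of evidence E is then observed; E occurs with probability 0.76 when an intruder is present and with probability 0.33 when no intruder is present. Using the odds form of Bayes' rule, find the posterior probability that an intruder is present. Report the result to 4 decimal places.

Posterior probability ≈ 0.2091

Prior odds = 0.103/(1−0.103) = 0.11483.
Likelihood ratio for E = 0.76/0.33 = 2.3030.
Posterior odds = prior odds × LR = 0.26445.
Posterior probability = odds/(1+odds) = 0.26445/1.2645 = 0.2091.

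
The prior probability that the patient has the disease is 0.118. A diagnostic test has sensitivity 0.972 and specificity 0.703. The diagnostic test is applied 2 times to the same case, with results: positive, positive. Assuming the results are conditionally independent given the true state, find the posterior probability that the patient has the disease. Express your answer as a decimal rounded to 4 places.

Posterior P(H) ≈ 0.5890

Let H be the event that the patient has the disease; start with P(H) = 0.118. P('positive'|H) = 0.972, P('positive'|¬H) = 0.297.
Update on result 1 ('positive'): P(H) ← 0.972·0.1180 / (0.972·0.1180 + 0.297·0.8820) = 0.11470/0.37665 = 0.3045.
Update on result 2 ('positive'): P(H) ← 0.972·0.3045 / (0.972·0.3045 + 0.297·0.6955) = 0.29599/0.50255 = 0.5890.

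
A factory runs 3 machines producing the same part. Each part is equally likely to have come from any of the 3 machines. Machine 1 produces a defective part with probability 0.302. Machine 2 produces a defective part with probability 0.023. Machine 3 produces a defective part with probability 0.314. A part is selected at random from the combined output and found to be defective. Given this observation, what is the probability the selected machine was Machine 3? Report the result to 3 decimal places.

P(defective|M1) = 0.302; P(defective|M2) = 0.023; P(defective|M3) = 0.314.
Prior × likelihood for each source: 0.333333·0.302=0.1007, 0.333333·0.023=0.007667, 0.333333·0.314=0.1047. Summing gives P(defective) = 0.21300.
P(Machine 3 | defective) = 0.1047 / 0.21300 = 0.491.

Posterior probability ≈ 0.491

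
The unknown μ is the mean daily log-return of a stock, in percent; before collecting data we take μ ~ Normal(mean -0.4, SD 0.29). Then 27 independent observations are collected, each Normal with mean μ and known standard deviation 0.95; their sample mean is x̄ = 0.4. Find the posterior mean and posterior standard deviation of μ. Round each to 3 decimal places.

With known σ, the Normal prior is conjugate. Weight on the data is w = (n/σ²)/(n/σ² + 1/τ₀²) = 29.9169/(29.9169+11.8906) = 0.71559.
Posterior mean = w·x̄ + (1−w)·μ₀ = 0.71559·0.4 + 0.28441·-0.4 = 0.172. Posterior variance = 1/(29.9169+11.8906) = 0.0239192, so SD = 0.155.

Posterior mean ≈ 0.172; posterior SD ≈ 0.155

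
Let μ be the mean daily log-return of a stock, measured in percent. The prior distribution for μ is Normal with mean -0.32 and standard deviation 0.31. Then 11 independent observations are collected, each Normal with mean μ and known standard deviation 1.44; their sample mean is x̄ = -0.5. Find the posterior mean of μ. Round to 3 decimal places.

Prior precision 1/τ₀² = 1/0.31² = 10.4058; data precision n/σ² = 11/1.44² = 5.30478.
Posterior precision = 10.4058 + 5.30478 = 15.7106.
Posterior mean = (10.4058·-0.32 + 5.30478·-0.5) / 15.7106 = -0.381.

Posterior mean ≈ -0.381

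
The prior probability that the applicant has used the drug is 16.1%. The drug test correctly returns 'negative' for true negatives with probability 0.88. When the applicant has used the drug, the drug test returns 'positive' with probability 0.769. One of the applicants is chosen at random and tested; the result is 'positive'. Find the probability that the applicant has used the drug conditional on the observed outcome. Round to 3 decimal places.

Write H for 'the applicant has used the drug'. Prior odds H:¬H = 0.161/0.839 = 0.19190. For the 'positive' outcome, the likelihood ratio is 0.769/0.12 = 6.4083.
Posterior odds = 0.19190 × 6.4083 = 1.2297, so P(H|E) = 1.2297/(1+1.2297) = 0.552.

P(H | E) ≈ 0.552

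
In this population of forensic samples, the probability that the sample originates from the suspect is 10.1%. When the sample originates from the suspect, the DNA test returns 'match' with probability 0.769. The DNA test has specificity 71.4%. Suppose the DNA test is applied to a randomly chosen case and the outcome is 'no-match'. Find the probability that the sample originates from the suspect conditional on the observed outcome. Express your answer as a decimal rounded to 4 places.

P(H | E) ≈ 0.0351

Let H be the event that the sample originates from the suspect. P(H) = 0.101, so P(¬H) = 0.899. With E the 'no-match' result, P(E|H) = 0.231 and P(E|¬H) = 0.714.
P(E) = 0.231·0.101 + 0.714·0.899 = 0.023331 + 0.64189 = 0.66522.
By Bayes' theorem, P(H|E) = 0.023331 / 0.66522 = 0.0351.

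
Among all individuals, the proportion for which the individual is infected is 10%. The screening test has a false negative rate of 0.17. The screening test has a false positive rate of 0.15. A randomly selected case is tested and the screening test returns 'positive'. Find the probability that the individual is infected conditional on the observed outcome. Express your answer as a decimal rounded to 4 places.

P(H | E) ≈ 0.3807

Write H for 'the individual is infected'. Prior odds H:¬H = 0.1/0.9 = 0.11111. For the 'positive' outcome, the likelihood ratio is 0.83/0.15 = 5.5333.
Posterior odds = 0.11111 × 5.5333 = 0.61481, so P(H|E) = 0.61481/(1+0.61481) = 0.3807.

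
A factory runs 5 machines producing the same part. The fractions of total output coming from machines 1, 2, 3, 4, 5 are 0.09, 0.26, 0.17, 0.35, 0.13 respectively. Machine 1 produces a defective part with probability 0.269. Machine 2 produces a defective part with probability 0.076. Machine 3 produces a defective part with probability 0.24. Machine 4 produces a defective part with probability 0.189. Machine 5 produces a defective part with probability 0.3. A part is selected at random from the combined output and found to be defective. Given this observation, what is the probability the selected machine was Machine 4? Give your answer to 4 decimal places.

Tabulate prior·likelihood by source: [1] prior 0.09, lik 0.269, product 0.02421; [2] prior 0.26, lik 0.076, product 0.01976; [3] prior 0.17, lik 0.24, product 0.04080; [4] prior 0.35, lik 0.189, product 0.06615; [5] prior 0.13, lik 0.3, product 0.03900.
Normalizing constant = 0.18992; the posterior for Machine 4 is its product over the sum, 0.06615/0.18992 = 0.3483.

Posterior probability ≈ 0.3483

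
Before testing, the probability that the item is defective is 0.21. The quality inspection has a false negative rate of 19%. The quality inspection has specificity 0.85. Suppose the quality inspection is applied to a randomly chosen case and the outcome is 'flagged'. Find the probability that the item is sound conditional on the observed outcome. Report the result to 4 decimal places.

P(¬H | E) ≈ 0.4106

Let H be the event that the item is defective. P(H) = 0.21, so P(¬H) = 0.79. With E the 'flagged' result, P(E|H) = 0.81 and P(E|¬H) = 0.15.
P(E) = 0.81·0.21 + 0.15·0.79 = 0.17010 + 0.11850 = 0.28860.
By Bayes' theorem, P(H|E) = 0.17010 / 0.28860 = 0.5894. Hence P(¬H|E) = 1 − 0.5894 = 0.4106.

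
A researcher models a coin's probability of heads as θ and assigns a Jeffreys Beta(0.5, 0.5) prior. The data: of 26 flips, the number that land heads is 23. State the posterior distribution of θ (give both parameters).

Posterior: Beta(23.5, 3.5)

Observing 23 successes and 3 failures updates Beta(0.5, 0.5) by adding the success and failure counts to the two shape parameters: α = 0.5+23 = 23.5, β = 0.5+3 = 3.5.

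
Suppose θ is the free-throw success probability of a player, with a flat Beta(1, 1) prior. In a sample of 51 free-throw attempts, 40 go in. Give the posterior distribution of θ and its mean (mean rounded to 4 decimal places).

The binomial likelihood is conjugate to the Beta prior: with 40 successes and 11 failures, the posterior is Beta(1+40, 1+11) = Beta(41, 12).
E[θ | data] = 41/(41+12) = 0.7736.

Posterior: Beta(41, 12); mean ≈ 0.7736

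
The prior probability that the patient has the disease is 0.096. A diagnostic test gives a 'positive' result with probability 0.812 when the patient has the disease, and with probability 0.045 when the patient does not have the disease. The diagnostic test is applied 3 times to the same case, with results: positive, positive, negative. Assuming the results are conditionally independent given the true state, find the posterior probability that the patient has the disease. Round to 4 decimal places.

With H the event that the patient has the disease, the joint likelihood of the observed sequence is P(data|H) = 0.812·0.812·0.188 = 0.12396 and P(data|¬H) = 0.045·0.045·0.955 = 0.0019339.
Bayes: P(H|data) = 0.096·0.12396 / (0.096·0.12396 + 0.904·0.0019339) = 0.011900/0.013648 = 0.8719.

Posterior P(H) ≈ 0.8719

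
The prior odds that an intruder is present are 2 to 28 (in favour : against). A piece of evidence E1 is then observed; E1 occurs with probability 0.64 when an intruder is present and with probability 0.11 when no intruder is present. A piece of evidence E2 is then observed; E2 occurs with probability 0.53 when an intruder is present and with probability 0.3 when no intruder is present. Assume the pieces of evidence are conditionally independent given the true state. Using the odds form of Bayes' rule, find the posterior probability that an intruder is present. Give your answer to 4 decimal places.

Posterior probability ≈ 0.4234

Prior odds = 2/28 = 0.071429. In log-odds, ln(0.071429) = -2.6391.
Add log likelihood ratios: ln(5.8182) + ln(1.7667) = 2.3301.
Posterior log-odds = -0.30897, so posterior odds = exp(-0.30897) = 0.73420. Converting, P(H|E) = 0.73420/1.7342 = 0.4234.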